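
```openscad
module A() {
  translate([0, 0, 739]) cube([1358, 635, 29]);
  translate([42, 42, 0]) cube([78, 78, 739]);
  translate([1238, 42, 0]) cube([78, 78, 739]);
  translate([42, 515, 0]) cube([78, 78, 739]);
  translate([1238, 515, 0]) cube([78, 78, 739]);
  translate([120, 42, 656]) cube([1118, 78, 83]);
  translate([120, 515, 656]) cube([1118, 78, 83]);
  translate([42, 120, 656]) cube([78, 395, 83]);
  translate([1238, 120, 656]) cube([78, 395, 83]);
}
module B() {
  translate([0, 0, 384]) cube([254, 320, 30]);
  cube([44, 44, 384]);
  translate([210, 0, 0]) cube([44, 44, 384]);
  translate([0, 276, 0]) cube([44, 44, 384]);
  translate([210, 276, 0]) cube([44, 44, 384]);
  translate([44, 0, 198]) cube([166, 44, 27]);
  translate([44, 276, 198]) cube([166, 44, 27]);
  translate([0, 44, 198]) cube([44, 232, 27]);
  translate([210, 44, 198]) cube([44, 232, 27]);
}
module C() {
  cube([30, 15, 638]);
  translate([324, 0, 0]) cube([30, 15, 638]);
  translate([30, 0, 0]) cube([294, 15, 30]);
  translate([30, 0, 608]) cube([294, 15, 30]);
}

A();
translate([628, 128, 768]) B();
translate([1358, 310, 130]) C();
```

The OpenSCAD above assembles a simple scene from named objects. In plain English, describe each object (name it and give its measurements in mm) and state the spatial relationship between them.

A is a table with a 1358×635 mm rectangular top, 29 mm thick, top surface at z = 768 mm, supported by four 78×78 mm square legs, each inset 42 mm from the nearest pair of top edges, running from the floor. Four apron rails, 78 mm thick and 83 mm tall, run between adjacent legs with their top edges flush with the underside of the top and their outer faces flush with the legs' outer faces.

B is a four-legged stool. The seat is 254×320 mm, 30 mm thick, top at z = 414 mm. It stands on four square legs, each 44×44 mm in cross-section, from z = 0 to the seat underside, each flush with a corner of the seat. Four stretchers, 44 mm wide and 27 mm tall, connect adjacent legs with their undersides at z = 198 mm, each running between the inner faces of the legs it joins and aligned with the legs' outer faces on the other axis.

C is a rectangular picture frame lying in the x–z plane (depth along y). The opening is 294 mm wide (x) by 578 mm tall (z), surrounded by a border 30 mm wide on all four sides. The frame is 15 mm deep and is made of two full-height vertical stiles with two horizontal rails fitted between them.

The stool is on top of the table. The picture frame is beside the table with their tops flush at z = 768.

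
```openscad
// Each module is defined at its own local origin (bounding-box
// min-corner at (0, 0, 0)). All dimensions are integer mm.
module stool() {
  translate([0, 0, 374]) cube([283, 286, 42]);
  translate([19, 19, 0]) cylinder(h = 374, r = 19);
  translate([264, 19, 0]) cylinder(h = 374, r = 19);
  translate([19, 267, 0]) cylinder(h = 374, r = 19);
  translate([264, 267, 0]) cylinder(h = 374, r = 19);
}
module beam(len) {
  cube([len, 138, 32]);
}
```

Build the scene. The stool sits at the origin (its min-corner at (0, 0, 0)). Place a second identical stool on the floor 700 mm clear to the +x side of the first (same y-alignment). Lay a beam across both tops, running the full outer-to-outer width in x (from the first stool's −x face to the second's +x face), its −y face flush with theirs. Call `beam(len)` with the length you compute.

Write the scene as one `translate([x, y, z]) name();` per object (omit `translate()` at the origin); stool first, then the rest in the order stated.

stool();
translate([983, 0, 0]) stool();
translate([0, 0, 416]) beam(1266);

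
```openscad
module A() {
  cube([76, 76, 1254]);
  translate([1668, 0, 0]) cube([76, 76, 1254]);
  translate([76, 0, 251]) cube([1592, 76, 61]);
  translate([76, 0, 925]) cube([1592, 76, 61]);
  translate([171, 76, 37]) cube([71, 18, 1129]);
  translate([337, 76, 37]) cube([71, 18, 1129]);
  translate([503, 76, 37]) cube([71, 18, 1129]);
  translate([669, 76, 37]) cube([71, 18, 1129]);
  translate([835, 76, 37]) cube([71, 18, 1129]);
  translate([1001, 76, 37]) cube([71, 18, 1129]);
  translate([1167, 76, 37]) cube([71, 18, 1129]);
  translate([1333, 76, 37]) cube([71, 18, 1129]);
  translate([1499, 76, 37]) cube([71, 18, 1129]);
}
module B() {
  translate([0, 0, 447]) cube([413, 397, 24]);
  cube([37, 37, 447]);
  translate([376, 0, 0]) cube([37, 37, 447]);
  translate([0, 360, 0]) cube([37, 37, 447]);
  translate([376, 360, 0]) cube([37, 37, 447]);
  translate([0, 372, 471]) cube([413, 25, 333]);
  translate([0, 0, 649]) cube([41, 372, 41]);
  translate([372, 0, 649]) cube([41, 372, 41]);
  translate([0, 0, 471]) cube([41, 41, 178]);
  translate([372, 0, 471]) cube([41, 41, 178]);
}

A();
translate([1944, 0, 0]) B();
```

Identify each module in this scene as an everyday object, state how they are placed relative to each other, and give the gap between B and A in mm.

The chair's nearest face is 200 mm from the fence section's +x face.

A is a fence section. B is a chair. The chair is on the floor beside the fence section on its +x side. The gap between the chair and the fence section is 200 mm.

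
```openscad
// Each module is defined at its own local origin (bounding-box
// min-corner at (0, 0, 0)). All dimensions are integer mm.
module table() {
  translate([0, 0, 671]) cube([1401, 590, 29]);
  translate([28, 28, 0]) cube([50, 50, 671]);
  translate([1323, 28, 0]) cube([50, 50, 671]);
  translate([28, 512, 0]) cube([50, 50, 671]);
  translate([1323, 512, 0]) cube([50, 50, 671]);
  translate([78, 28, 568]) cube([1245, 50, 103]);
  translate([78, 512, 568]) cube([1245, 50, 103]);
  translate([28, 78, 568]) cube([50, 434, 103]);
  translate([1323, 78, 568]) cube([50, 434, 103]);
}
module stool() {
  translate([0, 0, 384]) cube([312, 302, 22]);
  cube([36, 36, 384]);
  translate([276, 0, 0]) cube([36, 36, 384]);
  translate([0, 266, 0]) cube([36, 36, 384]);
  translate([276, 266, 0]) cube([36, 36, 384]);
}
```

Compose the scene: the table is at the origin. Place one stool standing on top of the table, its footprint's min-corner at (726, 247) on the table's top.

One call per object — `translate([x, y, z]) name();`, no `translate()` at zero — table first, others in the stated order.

table();
translate([726, 247, 700]) stool();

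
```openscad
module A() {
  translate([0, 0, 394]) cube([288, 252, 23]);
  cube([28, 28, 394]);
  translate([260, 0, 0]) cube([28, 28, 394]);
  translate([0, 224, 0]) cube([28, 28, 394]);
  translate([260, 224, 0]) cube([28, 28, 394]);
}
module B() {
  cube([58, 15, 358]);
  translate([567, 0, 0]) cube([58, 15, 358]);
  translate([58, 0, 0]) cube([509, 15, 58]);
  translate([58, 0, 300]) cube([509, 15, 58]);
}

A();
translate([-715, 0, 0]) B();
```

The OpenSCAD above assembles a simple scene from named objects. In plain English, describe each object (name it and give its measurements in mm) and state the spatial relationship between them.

A is a four-legged stool. The seat is a 288×252×23 mm slab whose top surface is at z = 417 mm; four square legs, each 28×28 mm in cross-section, run from the floor (z = 0) to the underside of the seat, each flush with a corner of the seat.

B is a rectangular picture frame lying in the x–z plane (depth along y). The opening is 509 mm wide (x) by 242 mm tall (z), surrounded by a border 58 mm wide on all four sides. The frame is 15 mm deep and is made of two full-height vertical stiles with two horizontal rails fitted between them.

The picture frame is on the floor beside the stool on its −x side.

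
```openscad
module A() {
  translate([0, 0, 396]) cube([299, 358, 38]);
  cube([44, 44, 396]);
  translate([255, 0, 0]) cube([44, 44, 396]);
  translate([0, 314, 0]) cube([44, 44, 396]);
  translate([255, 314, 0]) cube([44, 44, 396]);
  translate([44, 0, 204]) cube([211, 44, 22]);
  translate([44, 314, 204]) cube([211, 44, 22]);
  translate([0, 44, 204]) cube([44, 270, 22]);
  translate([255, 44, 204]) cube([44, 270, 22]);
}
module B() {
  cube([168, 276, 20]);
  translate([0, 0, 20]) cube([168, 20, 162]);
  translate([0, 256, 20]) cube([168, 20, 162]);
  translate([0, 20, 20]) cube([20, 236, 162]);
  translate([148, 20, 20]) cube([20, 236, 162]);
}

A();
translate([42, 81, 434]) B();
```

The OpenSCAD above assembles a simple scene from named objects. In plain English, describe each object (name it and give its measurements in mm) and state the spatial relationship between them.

A is a simple wooden stool: a rectangular seat 299 mm (x) by 358 mm (y), 38 mm thick, top face at z = 434 mm, on four square legs, each 44×44 mm in cross-section. The legs rest on z = 0, each flush with a corner of the seat. Four stretchers, 44 mm wide and 22 mm tall, connect adjacent legs with their undersides at z = 204 mm, each running between the inner faces of the legs it joins and aligned with the legs' outer faces on the other axis.

B is an open-topped rectangular box: outside dimensions 168×276×182 mm, with a uniform wall and base thickness of 20 mm. The base is a full 168×276 slab on the floor; four walls sit on top of the base. The front and back walls (the −y and +y sides) span the full width; the two side walls fit between them.

The open box is on top of the stool.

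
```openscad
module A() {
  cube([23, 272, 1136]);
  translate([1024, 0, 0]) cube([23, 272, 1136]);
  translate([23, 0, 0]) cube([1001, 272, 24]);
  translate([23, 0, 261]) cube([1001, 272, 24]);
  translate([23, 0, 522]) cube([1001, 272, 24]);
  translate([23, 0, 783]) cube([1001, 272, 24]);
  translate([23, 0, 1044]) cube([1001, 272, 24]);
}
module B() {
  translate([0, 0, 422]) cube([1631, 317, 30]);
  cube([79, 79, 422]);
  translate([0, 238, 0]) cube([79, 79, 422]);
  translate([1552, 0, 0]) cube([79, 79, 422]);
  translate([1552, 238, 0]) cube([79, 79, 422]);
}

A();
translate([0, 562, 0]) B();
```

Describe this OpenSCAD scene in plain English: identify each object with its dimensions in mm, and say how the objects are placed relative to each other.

A is an open bookshelf. Two side panels, each 23 mm thick, 272 mm deep and 1136 mm tall, stand 1047 mm apart (outside-to-outside). Between them sit 5 shelves, each 24 mm thick and 272 mm deep, spanning the full gap between the sides. The bottom shelf rests on the floor (its underside at z = 0) and the clear gap between one shelf's top and the next shelf's underside is 237 mm.

B is a long wooden bench with a 1631 mm (x) × 317 mm (y) seat, 30 mm thick, its top surface 452 mm above the floor. Four 79 mm square legs at the seat corners, flush with the edges, run from z = 0 to the seat underside.

The bench is on the floor beside the bookshelf on its +y side.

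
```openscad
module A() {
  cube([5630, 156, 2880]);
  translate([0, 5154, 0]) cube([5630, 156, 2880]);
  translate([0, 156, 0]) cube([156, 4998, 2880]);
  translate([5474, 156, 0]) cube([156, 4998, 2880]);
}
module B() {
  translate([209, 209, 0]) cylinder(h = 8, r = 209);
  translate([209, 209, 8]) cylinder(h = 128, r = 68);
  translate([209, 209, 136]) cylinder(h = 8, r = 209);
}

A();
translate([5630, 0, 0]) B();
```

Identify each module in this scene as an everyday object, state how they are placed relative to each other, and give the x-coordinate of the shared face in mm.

The house frame's +x face and the spool's −x face are both at x = 5630 mm.

A is a house frame. B is a spool. The spool is against the house frame's +x side, with their −y faces flush. The x-coordinate of the shared face is 5630 mm.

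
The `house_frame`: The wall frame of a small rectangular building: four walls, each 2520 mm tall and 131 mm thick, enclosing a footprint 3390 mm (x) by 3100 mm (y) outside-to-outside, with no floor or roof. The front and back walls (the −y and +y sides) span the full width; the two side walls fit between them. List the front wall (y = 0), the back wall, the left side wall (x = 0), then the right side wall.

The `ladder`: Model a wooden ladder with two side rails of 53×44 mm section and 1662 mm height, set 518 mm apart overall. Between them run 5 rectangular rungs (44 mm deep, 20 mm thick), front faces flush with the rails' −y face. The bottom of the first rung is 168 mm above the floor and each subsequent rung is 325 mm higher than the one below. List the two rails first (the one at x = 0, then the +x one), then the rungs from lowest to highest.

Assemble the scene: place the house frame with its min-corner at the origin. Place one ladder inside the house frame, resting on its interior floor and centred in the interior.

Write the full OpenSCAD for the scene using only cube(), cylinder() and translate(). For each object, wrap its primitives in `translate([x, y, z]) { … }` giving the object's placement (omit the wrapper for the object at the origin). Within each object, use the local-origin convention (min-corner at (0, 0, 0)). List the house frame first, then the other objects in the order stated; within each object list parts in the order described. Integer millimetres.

cube([3390, 131, 2520]);
translate([0, 2969, 0]) cube([3390, 131, 2520]);
translate([0, 131, 0]) cube([131, 2838, 2520]);
translate([3259, 131, 0]) cube([131, 2838, 2520]);
translate([1436, 1528, 0]) {
  cube([53, 44, 1662]);
  translate([465, 0, 0]) cube([53, 44, 1662]);
  translate([53, 0, 168]) cube([412, 44, 20]);
  translate([53, 0, 493]) cube([412, 44, 20]);
  translate([53, 0, 818]) cube([412, 44, 20]);
  translate([53, 0, 1143]) cube([412, 44, 20]);
  translate([53, 0, 1468]) cube([412, 44, 20]);
}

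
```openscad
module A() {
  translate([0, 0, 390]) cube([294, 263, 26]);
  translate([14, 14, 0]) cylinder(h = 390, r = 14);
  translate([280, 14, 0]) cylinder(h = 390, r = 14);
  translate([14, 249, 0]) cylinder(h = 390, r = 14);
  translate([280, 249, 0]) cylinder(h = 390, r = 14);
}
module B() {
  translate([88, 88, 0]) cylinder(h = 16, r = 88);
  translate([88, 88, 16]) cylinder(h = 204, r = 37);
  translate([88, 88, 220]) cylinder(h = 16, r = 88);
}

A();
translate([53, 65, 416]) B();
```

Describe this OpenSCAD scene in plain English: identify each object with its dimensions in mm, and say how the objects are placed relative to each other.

A is a four-legged stool. The seat is a 294×263×26 mm slab whose top surface is at z = 416 mm; four round legs, each 28 mm in diameter, run from the floor (z = 0) to the underside of the seat, each leg's axis is inset half a diameter from the nearest pair of seat edges (so the leg's bounding box is flush with the corner).

B is a spool: two coaxial disc flanges of radius 88 mm and thickness 16 mm, joined by a core cylinder of radius 37 mm and height 204 mm. The lower flange rests on z = 0 and the three cylinders share a vertical axis.

The spool is on top of the stool.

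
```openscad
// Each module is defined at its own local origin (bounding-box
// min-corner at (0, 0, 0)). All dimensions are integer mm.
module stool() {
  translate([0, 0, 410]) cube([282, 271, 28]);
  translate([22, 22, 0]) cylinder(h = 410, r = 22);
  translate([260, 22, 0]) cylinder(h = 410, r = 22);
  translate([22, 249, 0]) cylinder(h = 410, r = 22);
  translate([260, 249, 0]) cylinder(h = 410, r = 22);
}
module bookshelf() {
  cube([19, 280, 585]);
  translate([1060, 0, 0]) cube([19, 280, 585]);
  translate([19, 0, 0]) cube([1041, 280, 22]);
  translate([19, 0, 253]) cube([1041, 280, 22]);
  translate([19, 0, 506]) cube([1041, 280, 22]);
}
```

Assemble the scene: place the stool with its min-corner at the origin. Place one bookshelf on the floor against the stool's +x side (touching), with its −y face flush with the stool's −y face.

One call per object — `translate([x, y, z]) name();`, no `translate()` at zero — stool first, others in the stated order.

stool();
translate([282, 0, 0]) bookshelf();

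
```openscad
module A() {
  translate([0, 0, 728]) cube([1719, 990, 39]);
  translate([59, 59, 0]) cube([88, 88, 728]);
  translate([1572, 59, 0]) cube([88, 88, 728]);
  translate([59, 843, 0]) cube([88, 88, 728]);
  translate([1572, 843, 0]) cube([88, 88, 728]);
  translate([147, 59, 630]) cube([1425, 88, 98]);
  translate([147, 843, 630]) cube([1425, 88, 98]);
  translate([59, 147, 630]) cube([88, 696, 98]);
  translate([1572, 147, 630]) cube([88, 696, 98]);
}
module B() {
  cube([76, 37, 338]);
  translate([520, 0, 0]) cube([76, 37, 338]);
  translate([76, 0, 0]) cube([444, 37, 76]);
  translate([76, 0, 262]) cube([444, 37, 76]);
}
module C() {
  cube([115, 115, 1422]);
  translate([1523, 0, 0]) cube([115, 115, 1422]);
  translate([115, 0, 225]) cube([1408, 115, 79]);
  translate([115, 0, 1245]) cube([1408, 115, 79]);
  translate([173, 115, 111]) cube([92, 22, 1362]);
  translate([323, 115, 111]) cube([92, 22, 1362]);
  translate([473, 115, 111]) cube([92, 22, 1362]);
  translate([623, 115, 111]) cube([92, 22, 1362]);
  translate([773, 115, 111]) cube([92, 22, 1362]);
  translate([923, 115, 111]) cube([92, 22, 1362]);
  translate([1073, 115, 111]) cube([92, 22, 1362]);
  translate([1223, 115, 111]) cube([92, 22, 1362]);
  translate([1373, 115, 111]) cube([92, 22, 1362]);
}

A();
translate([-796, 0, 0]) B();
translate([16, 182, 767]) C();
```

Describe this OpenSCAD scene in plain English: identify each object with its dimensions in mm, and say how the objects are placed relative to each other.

A is a table with a 1719×990 mm rectangular top, 39 mm thick, top surface at z = 767 mm, supported by four 88×88 mm square legs, each inset 59 mm from the nearest pair of top edges, running from the floor. Four apron rails, 88 mm thick and 98 mm tall, run between adjacent legs with their top edges flush with the underside of the top and their outer faces flush with the legs' outer faces.

B is a rectangular picture frame lying in the x–z plane (depth along y). The opening is 444 mm wide (x) by 186 mm tall (z), surrounded by a border 76 mm wide on all four sides. The frame is 37 mm deep and is made of two full-height vertical stiles with two horizontal rails fitted between them.

C is a fence section. Two 115×115 mm posts, 1422 mm tall, stand on the floor with a clear span of 1408 mm between their inner faces. Two horizontal rails of 115×79 mm section span the gap between the posts with their undersides at z = 225 mm and z = 1245 mm, flush with the posts' −y face. 9 pickets, each 92 mm wide, 22 mm thick and 1362 mm tall, are fixed to the +y face of the rails with their bottoms at z = 111 mm, evenly spaced across the span with equal gaps (rounded down to the nearest mm) at the −x end and between each pair — any rounding remainder accumulates at the +x end.

The picture frame is on the floor beside the table on its −x side. The fence section is on top of the table.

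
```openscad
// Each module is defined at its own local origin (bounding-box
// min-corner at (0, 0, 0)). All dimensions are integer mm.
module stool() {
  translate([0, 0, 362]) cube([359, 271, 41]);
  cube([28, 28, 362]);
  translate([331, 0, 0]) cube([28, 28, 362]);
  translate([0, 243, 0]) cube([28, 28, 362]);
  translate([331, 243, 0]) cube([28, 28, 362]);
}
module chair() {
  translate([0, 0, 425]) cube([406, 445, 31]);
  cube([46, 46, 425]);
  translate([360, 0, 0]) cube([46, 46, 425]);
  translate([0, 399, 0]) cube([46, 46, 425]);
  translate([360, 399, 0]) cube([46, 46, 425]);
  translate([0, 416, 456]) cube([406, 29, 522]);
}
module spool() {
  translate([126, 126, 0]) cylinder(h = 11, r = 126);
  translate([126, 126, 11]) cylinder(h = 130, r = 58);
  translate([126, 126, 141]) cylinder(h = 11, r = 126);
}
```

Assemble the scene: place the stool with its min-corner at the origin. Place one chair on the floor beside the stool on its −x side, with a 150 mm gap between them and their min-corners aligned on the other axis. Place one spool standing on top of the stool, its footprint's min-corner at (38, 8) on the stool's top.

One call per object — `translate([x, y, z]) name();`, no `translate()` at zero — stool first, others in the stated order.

stool();
translate([-556, 0, 0]) chair();
translate([38, 8, 403]) spool();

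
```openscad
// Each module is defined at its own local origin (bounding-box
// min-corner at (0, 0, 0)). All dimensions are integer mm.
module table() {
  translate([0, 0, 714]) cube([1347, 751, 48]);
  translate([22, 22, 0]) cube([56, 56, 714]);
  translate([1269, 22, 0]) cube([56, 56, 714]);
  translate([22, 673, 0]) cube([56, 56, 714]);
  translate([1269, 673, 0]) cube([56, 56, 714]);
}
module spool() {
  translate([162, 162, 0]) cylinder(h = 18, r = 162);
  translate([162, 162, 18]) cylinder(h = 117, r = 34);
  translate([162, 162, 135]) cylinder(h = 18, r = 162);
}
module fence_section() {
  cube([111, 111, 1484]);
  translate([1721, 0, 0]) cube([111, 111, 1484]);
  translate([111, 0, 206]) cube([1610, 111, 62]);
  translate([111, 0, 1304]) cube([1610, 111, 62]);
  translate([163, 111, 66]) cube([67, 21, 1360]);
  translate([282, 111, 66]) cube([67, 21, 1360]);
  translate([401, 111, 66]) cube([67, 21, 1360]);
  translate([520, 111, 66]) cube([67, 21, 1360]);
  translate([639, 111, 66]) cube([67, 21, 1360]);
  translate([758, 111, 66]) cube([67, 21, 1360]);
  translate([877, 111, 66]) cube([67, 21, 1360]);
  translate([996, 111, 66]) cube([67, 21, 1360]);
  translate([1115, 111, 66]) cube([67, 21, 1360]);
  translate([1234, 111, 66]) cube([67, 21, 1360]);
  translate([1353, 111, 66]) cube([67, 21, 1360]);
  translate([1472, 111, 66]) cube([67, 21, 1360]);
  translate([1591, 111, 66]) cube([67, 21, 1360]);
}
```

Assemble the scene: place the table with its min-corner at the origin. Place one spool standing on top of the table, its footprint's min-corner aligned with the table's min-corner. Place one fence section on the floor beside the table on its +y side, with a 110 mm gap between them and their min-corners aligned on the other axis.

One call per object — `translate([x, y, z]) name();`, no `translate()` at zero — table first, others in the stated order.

table();
translate([0, 0, 762]) spool();
translate([0, 861, 0]) fence_section();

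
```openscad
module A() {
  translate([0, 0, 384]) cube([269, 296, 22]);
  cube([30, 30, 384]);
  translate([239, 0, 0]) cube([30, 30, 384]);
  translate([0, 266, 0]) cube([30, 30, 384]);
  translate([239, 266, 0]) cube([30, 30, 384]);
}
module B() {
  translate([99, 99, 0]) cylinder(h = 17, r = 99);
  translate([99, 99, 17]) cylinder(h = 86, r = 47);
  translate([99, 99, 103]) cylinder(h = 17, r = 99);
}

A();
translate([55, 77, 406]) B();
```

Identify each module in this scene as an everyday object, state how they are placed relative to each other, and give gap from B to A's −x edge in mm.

The spool's min-x is at 55; the stool's min-x is 0; gap = 55 mm.

A is a stool. B is a spool. The spool is on top of the stool. The gap from the spool to the stool's −x edge is 55 mm.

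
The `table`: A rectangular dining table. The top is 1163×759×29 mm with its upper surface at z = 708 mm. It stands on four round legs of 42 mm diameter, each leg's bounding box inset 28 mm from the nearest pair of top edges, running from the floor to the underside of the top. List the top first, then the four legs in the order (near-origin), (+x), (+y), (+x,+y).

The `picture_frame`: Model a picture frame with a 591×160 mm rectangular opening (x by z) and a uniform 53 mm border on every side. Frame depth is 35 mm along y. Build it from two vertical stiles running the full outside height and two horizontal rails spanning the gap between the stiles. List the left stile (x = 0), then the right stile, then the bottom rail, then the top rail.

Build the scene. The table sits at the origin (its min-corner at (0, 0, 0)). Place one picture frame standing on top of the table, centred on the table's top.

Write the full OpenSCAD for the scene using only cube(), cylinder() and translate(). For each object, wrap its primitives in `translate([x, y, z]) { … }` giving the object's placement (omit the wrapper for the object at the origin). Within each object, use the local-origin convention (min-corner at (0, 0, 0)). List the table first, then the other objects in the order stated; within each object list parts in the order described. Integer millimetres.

translate([0, 0, 679]) cube([1163, 759, 29]);
translate([49, 49, 0]) cylinder(h = 679, r = 21);
translate([1114, 49, 0]) cylinder(h = 679, r = 21);
translate([49, 710, 0]) cylinder(h = 679, r = 21);
translate([1114, 710, 0]) cylinder(h = 679, r = 21);
translate([233, 362, 708]) {
  cube([53, 35, 266]);
  translate([644, 0, 0]) cube([53, 35, 266]);
  translate([53, 0, 0]) cube([591, 35, 53]);
  translate([53, 0, 213]) cube([591, 35, 53]);
}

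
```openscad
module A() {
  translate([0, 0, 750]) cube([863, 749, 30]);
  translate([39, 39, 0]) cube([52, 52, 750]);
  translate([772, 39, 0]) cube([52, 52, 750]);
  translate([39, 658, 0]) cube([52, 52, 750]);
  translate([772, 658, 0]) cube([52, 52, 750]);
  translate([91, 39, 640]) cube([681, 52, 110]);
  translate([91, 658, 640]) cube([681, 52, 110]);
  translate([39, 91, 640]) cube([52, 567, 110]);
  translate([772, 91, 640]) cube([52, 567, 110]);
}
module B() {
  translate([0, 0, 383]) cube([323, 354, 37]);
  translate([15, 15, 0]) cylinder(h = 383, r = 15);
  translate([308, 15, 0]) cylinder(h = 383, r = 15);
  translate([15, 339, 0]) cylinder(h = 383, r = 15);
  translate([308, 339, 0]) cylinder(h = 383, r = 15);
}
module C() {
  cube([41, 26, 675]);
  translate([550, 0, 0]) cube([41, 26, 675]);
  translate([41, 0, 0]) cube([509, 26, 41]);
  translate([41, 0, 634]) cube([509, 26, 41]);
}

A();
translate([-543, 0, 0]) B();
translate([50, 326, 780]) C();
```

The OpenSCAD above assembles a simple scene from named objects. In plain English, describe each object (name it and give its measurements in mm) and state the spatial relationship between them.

A is a table: top 863 mm (x) × 749 mm (y), 30 mm thick, upper face at z = 780 mm, on four 52×52 mm square legs, each inset 39 mm from the nearest pair of top edges, running from z = 0 to the bottom of the top. Four apron rails, 52 mm thick and 110 mm tall, run between adjacent legs with their top edges flush with the underside of the top and their outer faces flush with the legs' outer faces.

B is a simple wooden stool: a rectangular seat 323 mm (x) by 354 mm (y), 37 mm thick, top face at z = 420 mm, on four round legs, each 30 mm in diameter. The legs rest on z = 0, each leg's axis is inset half a diameter from the nearest pair of seat edges (so the leg's bounding box is flush with the corner).

C is a picture frame with a 509×593 mm rectangular opening (x by z) and a uniform 41 mm border on every side. Frame depth is 26 mm along y. It is built from two vertical stiles running the full outside height and two horizontal rails spanning the gap between the stiles.

The stool is on the floor beside the table on its −x side. The picture frame is on top of the table.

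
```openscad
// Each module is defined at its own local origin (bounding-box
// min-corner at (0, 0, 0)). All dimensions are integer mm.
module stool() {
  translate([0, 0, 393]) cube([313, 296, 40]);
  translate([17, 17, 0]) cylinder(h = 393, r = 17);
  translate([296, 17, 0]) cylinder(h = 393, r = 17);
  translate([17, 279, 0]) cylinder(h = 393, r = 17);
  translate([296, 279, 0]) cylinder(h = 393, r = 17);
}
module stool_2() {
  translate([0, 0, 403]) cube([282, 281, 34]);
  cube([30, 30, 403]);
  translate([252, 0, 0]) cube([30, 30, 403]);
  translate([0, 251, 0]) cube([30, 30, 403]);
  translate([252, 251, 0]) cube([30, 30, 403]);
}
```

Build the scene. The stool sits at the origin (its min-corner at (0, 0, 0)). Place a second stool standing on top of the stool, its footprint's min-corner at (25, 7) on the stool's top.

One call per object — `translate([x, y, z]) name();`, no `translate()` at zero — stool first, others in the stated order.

stool();
translate([25, 7, 433]) stool_2();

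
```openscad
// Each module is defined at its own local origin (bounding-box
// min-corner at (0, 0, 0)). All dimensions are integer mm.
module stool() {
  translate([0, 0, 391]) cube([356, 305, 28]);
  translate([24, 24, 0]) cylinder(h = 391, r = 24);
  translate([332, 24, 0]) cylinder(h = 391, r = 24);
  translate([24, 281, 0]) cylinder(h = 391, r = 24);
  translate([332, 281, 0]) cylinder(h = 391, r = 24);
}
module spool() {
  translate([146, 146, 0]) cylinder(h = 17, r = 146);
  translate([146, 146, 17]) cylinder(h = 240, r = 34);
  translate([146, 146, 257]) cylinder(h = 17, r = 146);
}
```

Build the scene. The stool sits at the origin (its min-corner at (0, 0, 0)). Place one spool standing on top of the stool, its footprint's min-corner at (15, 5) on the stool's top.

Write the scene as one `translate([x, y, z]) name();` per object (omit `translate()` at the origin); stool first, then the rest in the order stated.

stool();
translate([15, 5, 419]) spool();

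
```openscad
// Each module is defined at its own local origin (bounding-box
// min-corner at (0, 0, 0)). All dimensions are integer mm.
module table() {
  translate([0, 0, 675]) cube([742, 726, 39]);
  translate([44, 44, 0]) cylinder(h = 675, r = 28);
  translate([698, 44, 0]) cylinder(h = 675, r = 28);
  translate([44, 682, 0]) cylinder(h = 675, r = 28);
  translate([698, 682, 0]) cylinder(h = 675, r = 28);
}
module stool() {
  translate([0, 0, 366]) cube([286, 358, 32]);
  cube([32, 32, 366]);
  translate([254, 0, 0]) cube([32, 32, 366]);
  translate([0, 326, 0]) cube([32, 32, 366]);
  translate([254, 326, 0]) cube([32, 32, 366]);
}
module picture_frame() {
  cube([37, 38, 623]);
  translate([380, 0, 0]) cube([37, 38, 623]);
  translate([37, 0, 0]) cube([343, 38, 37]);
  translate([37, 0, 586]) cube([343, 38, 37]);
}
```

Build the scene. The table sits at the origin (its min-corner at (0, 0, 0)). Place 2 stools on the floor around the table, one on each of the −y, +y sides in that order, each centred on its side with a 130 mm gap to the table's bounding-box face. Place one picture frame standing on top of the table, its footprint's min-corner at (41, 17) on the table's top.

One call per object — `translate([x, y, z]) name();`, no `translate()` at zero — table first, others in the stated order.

table();
translate([228, -488, 0]) stool();
translate([228, 856, 0]) stool();
translate([41, 17, 714]) picture_frame();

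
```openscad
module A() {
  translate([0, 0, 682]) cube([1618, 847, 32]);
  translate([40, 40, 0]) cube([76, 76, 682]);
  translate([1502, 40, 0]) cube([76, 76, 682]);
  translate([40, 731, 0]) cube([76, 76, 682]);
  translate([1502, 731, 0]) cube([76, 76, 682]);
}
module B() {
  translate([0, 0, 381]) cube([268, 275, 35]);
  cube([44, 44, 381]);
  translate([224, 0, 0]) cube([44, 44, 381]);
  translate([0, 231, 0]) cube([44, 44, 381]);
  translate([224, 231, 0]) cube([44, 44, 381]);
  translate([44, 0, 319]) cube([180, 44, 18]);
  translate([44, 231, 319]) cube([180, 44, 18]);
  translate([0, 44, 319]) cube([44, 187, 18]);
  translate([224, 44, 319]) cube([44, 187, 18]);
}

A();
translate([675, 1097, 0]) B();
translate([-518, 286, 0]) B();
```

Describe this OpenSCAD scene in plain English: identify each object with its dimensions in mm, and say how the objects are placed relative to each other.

A is a table with a 1618×847 mm rectangular top, 32 mm thick, top surface at z = 714 mm, supported by four 76×76 mm square legs, each inset 40 mm from the nearest pair of top edges, running from the floor.

B is a four-legged stool. The seat is 268×275 mm, 35 mm thick, top at z = 416 mm. It stands on four square legs, each 44×44 mm in cross-section, from z = 0 to the seat underside, each flush with a corner of the seat. Four stretchers, 44 mm wide and 18 mm tall, connect adjacent legs with their undersides at z = 319 mm, each running between the inner faces of the legs it joins and aligned with the legs' outer faces on the other axis.

Two stools sit around the table at the +y, −x sides.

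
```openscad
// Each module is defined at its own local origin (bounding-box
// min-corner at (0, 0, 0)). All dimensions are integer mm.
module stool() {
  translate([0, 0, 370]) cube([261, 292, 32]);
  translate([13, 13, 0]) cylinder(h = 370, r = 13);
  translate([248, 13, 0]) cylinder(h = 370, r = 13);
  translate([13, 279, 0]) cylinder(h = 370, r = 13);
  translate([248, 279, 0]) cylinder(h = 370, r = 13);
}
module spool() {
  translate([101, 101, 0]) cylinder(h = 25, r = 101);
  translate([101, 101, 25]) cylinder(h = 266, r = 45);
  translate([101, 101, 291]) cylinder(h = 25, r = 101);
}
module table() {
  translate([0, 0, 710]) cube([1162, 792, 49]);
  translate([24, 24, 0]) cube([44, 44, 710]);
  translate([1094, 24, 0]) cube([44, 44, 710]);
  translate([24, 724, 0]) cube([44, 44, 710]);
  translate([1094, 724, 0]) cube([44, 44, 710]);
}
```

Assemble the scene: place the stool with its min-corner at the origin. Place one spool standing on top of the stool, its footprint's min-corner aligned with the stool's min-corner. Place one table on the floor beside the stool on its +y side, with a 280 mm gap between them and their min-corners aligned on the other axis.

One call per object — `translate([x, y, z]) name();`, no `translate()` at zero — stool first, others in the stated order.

stool();
translate([0, 0, 402]) spool();
translate([0, 572, 0]) table();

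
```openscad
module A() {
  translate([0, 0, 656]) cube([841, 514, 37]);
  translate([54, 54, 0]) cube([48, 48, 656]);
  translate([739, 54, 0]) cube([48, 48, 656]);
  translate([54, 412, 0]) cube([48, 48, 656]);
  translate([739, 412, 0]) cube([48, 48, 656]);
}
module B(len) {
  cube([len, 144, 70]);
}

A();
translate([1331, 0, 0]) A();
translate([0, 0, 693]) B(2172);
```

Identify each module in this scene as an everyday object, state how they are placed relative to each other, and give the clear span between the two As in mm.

A is a table. B is a beam. A beam spans the tops of two tables. The clear span between the two tables is 490 mm.

Second table starts at x = 1331; first ends at x = 841; clear span = 1331 − 841 = 490 mm.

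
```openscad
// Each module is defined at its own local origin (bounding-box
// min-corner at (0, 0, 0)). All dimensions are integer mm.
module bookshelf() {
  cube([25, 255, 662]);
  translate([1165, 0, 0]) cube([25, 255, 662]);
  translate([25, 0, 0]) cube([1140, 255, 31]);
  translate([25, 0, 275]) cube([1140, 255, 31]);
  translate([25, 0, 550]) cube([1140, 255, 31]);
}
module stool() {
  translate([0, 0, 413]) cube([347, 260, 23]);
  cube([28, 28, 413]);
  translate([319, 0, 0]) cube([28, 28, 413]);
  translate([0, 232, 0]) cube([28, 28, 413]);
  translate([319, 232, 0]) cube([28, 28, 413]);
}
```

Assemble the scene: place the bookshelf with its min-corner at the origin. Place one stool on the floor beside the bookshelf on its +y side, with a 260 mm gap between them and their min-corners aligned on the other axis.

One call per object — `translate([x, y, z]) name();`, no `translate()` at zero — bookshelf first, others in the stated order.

bookshelf();
translate([0, 515, 0]) stool();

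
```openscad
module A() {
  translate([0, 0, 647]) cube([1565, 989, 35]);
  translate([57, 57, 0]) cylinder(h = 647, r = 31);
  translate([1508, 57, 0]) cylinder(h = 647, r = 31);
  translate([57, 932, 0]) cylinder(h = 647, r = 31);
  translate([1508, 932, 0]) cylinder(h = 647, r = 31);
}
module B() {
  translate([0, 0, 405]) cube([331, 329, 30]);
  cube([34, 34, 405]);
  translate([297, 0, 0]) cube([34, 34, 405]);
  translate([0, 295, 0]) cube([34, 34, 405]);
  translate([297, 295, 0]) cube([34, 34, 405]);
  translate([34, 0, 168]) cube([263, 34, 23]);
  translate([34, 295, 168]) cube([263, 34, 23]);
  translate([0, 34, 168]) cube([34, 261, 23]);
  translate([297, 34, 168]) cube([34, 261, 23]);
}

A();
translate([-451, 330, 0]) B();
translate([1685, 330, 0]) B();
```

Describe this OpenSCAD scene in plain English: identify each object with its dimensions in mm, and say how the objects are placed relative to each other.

A is a table: top 1565 mm (x) × 989 mm (y), 35 mm thick, upper face at z = 682 mm, on four round legs of 62 mm diameter, each leg's bounding box inset 26 mm from the nearest pair of top edges, running from z = 0 to the bottom of the top.

B is a simple wooden stool: a rectangular seat 331 mm (x) by 329 mm (y), 30 mm thick, top face at z = 435 mm, on four square legs, each 34×34 mm in cross-section. The legs rest on z = 0, each flush with a corner of the seat. Four stretchers, 34 mm wide and 23 mm tall, connect adjacent legs with their undersides at z = 168 mm, each running between the inner faces of the legs it joins and aligned with the legs' outer faces on the other axis.

Two stools sit around the table at the −x, +x sides.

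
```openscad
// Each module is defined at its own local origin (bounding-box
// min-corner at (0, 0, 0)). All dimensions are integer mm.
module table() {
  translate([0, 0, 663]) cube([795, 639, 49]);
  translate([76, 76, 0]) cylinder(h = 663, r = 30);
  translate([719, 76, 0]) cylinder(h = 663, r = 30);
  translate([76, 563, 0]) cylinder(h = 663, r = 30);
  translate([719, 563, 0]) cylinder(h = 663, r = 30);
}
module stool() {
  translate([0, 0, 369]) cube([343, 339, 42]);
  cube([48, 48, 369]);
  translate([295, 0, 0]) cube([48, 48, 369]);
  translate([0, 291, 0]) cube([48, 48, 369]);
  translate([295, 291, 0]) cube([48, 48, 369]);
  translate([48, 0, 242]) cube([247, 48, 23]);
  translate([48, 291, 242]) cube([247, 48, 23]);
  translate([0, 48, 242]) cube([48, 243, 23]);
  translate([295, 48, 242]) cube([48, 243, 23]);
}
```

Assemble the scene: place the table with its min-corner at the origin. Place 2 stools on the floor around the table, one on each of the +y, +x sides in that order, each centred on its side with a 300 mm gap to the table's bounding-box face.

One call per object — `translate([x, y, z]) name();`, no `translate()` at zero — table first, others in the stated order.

table();
translate([226, 939, 0]) stool();
translate([1095, 150, 0]) stool();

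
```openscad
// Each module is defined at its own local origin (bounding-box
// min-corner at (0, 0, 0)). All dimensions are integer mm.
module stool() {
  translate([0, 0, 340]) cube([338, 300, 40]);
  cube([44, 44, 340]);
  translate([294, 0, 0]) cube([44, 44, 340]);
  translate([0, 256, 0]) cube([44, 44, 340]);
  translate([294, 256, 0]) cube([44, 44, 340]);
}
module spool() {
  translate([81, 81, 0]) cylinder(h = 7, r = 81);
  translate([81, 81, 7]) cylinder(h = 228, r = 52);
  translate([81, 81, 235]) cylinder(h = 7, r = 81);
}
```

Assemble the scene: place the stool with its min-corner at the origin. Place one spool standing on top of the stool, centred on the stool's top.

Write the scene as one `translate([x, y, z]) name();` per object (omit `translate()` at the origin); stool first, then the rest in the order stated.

stool();
translate([88, 69, 380]) spool();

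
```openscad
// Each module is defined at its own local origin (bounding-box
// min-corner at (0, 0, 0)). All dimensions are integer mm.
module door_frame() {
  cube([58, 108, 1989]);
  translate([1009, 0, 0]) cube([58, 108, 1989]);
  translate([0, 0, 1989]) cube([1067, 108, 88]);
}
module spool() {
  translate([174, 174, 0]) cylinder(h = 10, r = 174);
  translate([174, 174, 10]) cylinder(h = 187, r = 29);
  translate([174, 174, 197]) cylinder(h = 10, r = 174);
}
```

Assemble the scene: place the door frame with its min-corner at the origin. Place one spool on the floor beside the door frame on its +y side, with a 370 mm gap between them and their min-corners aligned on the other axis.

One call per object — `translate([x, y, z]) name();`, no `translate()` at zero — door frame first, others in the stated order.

door_frame();
translate([0, 478, 0]) spool();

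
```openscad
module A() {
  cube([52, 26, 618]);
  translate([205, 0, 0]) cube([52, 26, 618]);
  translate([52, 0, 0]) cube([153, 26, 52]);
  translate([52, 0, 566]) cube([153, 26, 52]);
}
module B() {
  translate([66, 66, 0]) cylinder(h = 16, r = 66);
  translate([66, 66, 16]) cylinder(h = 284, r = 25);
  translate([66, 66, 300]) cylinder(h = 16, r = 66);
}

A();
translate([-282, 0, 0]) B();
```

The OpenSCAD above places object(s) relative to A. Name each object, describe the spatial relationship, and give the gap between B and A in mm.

A is a picture frame. B is a spool. The spool is on the floor beside the picture frame on its −x side. The gap between the spool and the picture frame is 150 mm.

The spool's nearest face is 150 mm from the picture frame's −x face.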